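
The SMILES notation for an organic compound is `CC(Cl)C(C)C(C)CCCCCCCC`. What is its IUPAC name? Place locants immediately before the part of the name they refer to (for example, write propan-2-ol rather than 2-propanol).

The longest carbon chain is 12 atoms: the parent is dodecane.
The numbering direction is chosen so that the substituent locant set {2,3,4} is lower than {9,10,11} at the first point of difference.
This places a chloro group at C-2; methyl groups at C-3 and C-4.
The substituents are ordered alphabetically, ignoring any di-/tri- multipliers.
Assembling the pieces gives 2-chloro-3,4-dimethyldodecane.

2-chloro-3,4-dimethyldodecane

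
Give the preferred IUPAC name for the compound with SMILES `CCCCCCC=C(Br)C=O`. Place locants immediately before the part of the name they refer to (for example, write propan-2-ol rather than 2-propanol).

2-bromonon-2-enal

The longest chain bearing the –CHO group and the multiple bond is 9 carbons long (nonane).
An aldehyde (terminal –CHO) is the principal characteristic group, giving the suffix -al.
The chain contains a C=C double bond, so the unsaturation ending is -ene.
Choose the numbering such that the aldehyde carbon is C-1 by definition.
That gives the double bond between C-2 and C-3; a bromo group at C-2.
The name is 2-bromonon-2-enal.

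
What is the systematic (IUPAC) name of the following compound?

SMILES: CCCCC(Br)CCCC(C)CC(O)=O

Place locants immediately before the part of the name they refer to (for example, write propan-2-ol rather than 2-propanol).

The longest carbon chain that includes the –COOH group has 11 carbons, so the parent hydride is undecane.
The highest-priority functional group is a carboxylic acid (terminal –COOH), so the name ends in -oic acid.
Choose the numbering such that the carboxylic acid carbon is C-1 by definition.
That gives a bromo group at C-7; a methyl group at C-3.
Prefixes are listed alphabetically: bromo, methyl.
Assembling the pieces gives 7-bromo-3-methylundecanoic acid.

7-bromo-3-methylundecanoic acid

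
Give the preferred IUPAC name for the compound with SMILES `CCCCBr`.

The longest continuous carbon chain has 4 atoms, so the parent hydride is butane.
Number the chain so that the substituent locant set {1} is lower than {4} at the first point of difference.
This places a bromo group at C-1.
The name is 1-bromobutane.

1-bromobutane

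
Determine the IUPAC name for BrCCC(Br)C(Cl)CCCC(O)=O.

6,8-dibromo-5-chlorooctanoic acid

The longest chain bearing the –COOH group is 8 carbons long (octane).
A carboxylic acid (terminal –COOH) is the principal characteristic group, giving the suffix -oic acid.
Choose the numbering such that the carboxylic acid carbon is C-1 by definition.
This places bromo groups at C-6 and C-8; a chloro group at C-5.
The substituents are ordered alphabetically, ignoring any di-/tri- multipliers.
The name is 6,8-dibromo-5-chlorooctanoic acid.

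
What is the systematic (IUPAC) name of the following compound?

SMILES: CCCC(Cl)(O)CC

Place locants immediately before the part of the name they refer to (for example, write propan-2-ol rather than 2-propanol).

3-chlorohexan-3-ol

The longest carbon chain that includes the –OH group has 6 carbons, so the parent hydride is hexane.
The highest-priority functional group is an alcohol (–OH), so the name ends in -ol.
The numbering direction is chosen so that numbering from this end puts the hydroxyl group at C-3 rather than C-4.
This places the hydroxyl at C-3; a chloro group at C-3.
Putting it together: 3-chlorohexan-3-ol.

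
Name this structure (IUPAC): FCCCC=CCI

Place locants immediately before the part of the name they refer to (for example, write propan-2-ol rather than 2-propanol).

The longest chain bearing the multiple bond is 6 carbons long (hexane).
The chain contains a C=C double bond, so the unsaturation ending is -ene.
Number the chain so that numbering from this end puts the double bond at C-2 rather than C-4.
This places the double bond between C-2 and C-3; a fluoro group at C-6; an iodo group at C-1.
Substituent prefixes are cited in alphabetical order (multiplying prefixes like di-/tri- are ignored for ordering).
Putting it together: 6-fluoro-1-iodohex-2-ene.

6-fluoro-1-iodohex-2-ene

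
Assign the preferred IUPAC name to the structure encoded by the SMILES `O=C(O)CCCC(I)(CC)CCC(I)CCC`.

5-ethyl-5,8-diiodoundecanoic acid

The longest chain bearing the –COOH group is 11 carbons long (undecane).
The principal characteristic group is a carboxylic acid (terminal –COOH), named with the suffix -oic acid.
The numbering direction is chosen so that the carboxylic acid carbon is C-1 by definition.
This places an ethyl group at C-5; iodo groups at C-5 and C-8.
Prefixes are listed alphabetically: ethyl, iodo.
Putting it together: 5-ethyl-5,8-diiodoundecanoic acid.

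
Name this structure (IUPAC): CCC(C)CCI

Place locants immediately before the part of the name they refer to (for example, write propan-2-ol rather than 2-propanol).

1-iodo-3-methylpentane

The longest carbon chain is 5 atoms: the parent is pentane.
Choose the numbering such that the substituent locant set {1,3} is lower than {3,5} at the first point of difference.
This places an iodo group at C-1; a methyl group at C-3.
The substituents are ordered alphabetically, ignoring any di-/tri- multipliers.
Assembling the pieces gives 1-iodo-3-methylpentane.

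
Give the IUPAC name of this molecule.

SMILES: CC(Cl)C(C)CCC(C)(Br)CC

The parent chain contains 8 carbons (octane).
Choose the numbering such that the substituent locant set {2,3,6,6} is lower than {3,3,6,7} at the first point of difference.
That gives a bromo group at C-6; a chloro group at C-2; methyl groups at C-3 and C-6.
Substituent prefixes are cited in alphabetical order (multiplying prefixes like di-/tri- are ignored for ordering).
Putting it together: 6-bromo-2-chloro-3,6-dimethyloctane.

6-bromo-2-chloro-3,6-dimethyloctane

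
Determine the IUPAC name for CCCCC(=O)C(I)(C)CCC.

Counting along the main chain through the carbonyl gives 9 carbons: the parent is nonane.
The principal characteristic group is a ketone (C=O on an internal carbon), named with the suffix -one.
Choose the numbering such that the substituent locant set {4,4} is lower than {6,6} at the first point of difference.
That gives the carbonyl at C-5; an iodo group at C-4; a methyl group at C-4.
Prefixes are listed alphabetically: iodo, methyl.
The name is 4-iodo-4-methylnonan-5-one.

4-iodo-4-methylnonan-5-one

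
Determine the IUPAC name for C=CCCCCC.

hept-1-ene

The longest chain bearing the multiple bond is 7 carbons long (heptane).
There is one C=C double bond, indicated by the ending -ene.
Number the chain so that numbering from this end puts the double bond at C-1 rather than C-6.
This places the double bond between C-1 and C-2.
Assembling the pieces gives hept-1-ene.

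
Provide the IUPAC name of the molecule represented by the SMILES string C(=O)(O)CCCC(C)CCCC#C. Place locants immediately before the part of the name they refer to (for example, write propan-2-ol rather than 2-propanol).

5-methyldec-9-ynoic acid

The longest carbon chain that includes the –COOH group and the multiple bond has 10 carbons, so the parent hydride is decane.
A carboxylic acid (terminal –COOH) is the principal characteristic group, giving the suffix -oic acid.
A C≡C triple bond in the chain gives the infix -yne-.
The numbering direction is chosen so that the carboxylic acid carbon is C-1 by definition.
With this numbering: the triple bond between C-9 and C-10; a methyl group at C-5.
Assembling the pieces gives 5-methyldec-9-ynoic acid.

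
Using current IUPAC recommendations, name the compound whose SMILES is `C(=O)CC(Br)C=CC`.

Counting along the main chain through the –CHO group and the multiple bond gives 6 carbons: the parent is hexane.
The highest-priority functional group is an aldehyde (terminal –CHO), so the name ends in -al.
There is one C=C double bond, indicated by the ending -ene.
Number the chain so that the aldehyde carbon is C-1 by definition.
With this numbering: the double bond between C-4 and C-5; a bromo group at C-3.
The name is 3-bromohex-4-enal.

3-bromohex-4-enal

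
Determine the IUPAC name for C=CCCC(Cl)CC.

5-chlorohept-1-ene

The longest carbon chain that includes the multiple bond has 7 carbons, so the parent hydride is heptane.
There is one C=C double bond, indicated by the ending -ene.
The numbering direction is chosen so that numbering from this end puts the double bond at C-1 rather than C-6.
This places the double bond between C-1 and C-2; a chloro group at C-5.
Assembling the pieces gives 5-chlorohept-1-ene.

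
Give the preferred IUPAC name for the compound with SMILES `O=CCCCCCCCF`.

The longest chain bearing the –CHO group is 8 carbons long (octane).
The highest-priority functional group is an aldehyde (terminal –CHO), so the name ends in -al.
Number the chain so that the aldehyde carbon is C-1 by definition.
That gives a fluoro group at C-8.
The name is 8-fluorooctanal.

8-fluorooctanal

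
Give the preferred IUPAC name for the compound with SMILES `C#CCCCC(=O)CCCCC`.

undec-1-yn-6-one

Counting along the main chain through the carbonyl and the multiple bond gives 11 carbons: the parent is undecane.
A ketone (C=O on an internal carbon) is the principal characteristic group, giving the suffix -one.
There is one C≡C triple bond, indicated by the ending -yne.
The numbering direction is chosen so that numbering from this end puts the triple bond at C-1 rather than C-10.
This places the carbonyl at C-6; the triple bond between C-1 and C-2.
Assembling the pieces gives undec-1-yn-6-one.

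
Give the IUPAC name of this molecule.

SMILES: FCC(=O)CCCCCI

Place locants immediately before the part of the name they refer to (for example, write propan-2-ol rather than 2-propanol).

The longest carbon chain that includes the carbonyl has 7 carbons, so the parent hydride is heptane.
The highest-priority functional group is a ketone (C=O on an internal carbon), so the name ends in -one.
The numbering direction is chosen so that numbering from this end puts the carbonyl group at C-2 rather than C-6.
That gives the carbonyl at C-2; a fluoro group at C-1; an iodo group at C-7.
The substituents are ordered alphabetically, ignoring any di-/tri- multipliers.
Assembling the pieces gives 1-fluoro-7-iodoheptan-2-one.

1-fluoro-7-iodoheptan-2-one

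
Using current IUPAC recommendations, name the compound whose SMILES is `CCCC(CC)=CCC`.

The longest carbon chain that includes the multiple bond has 7 carbons, so the parent hydride is heptane.
A C=C double bond in the chain gives the infix -ene-.
Choose the numbering such that numbering from this end puts the double bond at C-3 rather than C-4.
This places the double bond between C-3 and C-4; an ethyl group at C-4.
Assembling the pieces gives 4-ethylhept-3-ene.

4-ethylhept-3-ene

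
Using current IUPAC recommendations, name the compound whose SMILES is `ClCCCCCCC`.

The parent chain contains 7 carbons (heptane).
The numbering direction is chosen so that the substituent locant set {1} is lower than {7} at the first point of difference.
This places a chloro group at C-1.
The name is 1-chloroheptane.

1-chloroheptane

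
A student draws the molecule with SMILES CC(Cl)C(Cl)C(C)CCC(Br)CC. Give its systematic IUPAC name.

The longest continuous carbon chain has 9 atoms, so the parent hydride is nonane.
The numbering direction is chosen so that the substituent locant set {2,3,4,7} is lower than {3,6,7,8} at the first point of difference.
This places a bromo group at C-7; chloro groups at C-2 and C-3; a methyl group at C-4.
Substituent prefixes are cited in alphabetical order (multiplying prefixes like di-/tri- are ignored for ordering).
Assembling the pieces gives 7-bromo-2,3-dichloro-4-methylnonane.

7-bromo-2,3-dichloro-4-methylnonane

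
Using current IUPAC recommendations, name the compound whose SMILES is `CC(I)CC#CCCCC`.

Counting along the main chain through the multiple bond gives 9 carbons: the parent is nonane.
A C≡C triple bond in the chain gives the infix -yne-.
Choose the numbering such that numbering from this end puts the triple bond at C-4 rather than C-5.
With this numbering: the triple bond between C-4 and C-5; an iodo group at C-2.
Assembling the pieces gives 2-iodonon-4-yne.

2-iodonon-4-yne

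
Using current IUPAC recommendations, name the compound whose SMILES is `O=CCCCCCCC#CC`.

The longest carbon chain that includes the –CHO group and the multiple bond has 10 carbons, so the parent hydride is decane.
The principal characteristic group is an aldehyde (terminal –CHO), named with the suffix -al.
A C≡C triple bond in the chain gives the infix -yne-.
The numbering direction is chosen so that the aldehyde carbon is C-1 by definition.
With this numbering: the triple bond between C-8 and C-9.
Assembling the pieces gives dec-8-ynal.

dec-8-ynal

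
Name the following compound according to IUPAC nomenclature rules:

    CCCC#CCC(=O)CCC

The longest chain bearing the carbonyl and the multiple bond is 10 carbons long (decane).
A ketone (C=O on an internal carbon) is the principal characteristic group, giving the suffix -one.
The chain contains a C≡C triple bond, so the unsaturation ending is -yne.
Number the chain so that numbering from this end puts the carbonyl group at C-4 rather than C-7.
This places the carbonyl at C-4; the triple bond between C-6 and C-7.
Putting it together: dec-6-yn-4-one.

dec-6-yn-4-one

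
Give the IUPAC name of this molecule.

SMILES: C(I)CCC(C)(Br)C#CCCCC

Counting along the main chain through the multiple bond gives 10 carbons: the parent is decane.
A C≡C triple bond in the chain gives the infix -yne-.
Number the chain so that the substituent locant set {1,4,4} is lower than {7,7,10} at the first point of difference.
That gives the triple bond between C-5 and C-6; a bromo group at C-4; an iodo group at C-1; a methyl group at C-4.
Substituent prefixes are cited in alphabetical order (multiplying prefixes like di-/tri- are ignored for ordering).
Assembling the pieces gives 4-bromo-1-iodo-4-methyldec-5-yne.

4-bromo-1-iodo-4-methyldec-5-yne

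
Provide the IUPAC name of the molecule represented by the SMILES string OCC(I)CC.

2-iodobutan-1-ol

The longest chain bearing the –OH group is 4 carbons long (butane).
An alcohol (–OH) is the principal characteristic group, giving the suffix -ol.
Number the chain so that numbering from this end puts the hydroxyl group at C-1 rather than C-4.
With this numbering: the hydroxyl at C-1; an iodo group at C-2.
The name is 2-iodobutan-1-ol.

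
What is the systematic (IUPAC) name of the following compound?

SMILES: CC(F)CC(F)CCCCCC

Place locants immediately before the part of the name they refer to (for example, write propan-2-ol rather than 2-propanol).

The parent chain contains 10 carbons (decane).
Number the chain so that the substituent locant set {2,4} is lower than {7,9} at the first point of difference.
With this numbering: fluoro groups at C-2 and C-4.
The name is 2,4-difluorodecane.

2,4-difluorodecane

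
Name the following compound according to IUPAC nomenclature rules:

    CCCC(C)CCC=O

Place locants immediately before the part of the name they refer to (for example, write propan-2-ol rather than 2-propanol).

The longest carbon chain that includes the –CHO group has 7 carbons, so the parent hydride is heptane.
The principal characteristic group is an aldehyde (terminal –CHO), named with the suffix -al.
Choose the numbering such that the aldehyde carbon is C-1 by definition.
This places a methyl group at C-4.
Putting it together: 4-methylheptanal.

4-methylheptanal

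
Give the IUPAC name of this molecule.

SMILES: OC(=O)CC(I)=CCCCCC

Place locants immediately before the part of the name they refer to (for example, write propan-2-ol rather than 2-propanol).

The longest chain bearing the –COOH group and the multiple bond is 9 carbons long (nonane).
The principal characteristic group is a carboxylic acid (terminal –COOH), named with the suffix -oic acid.
The chain contains a C=C double bond, so the unsaturation ending is -ene.
Choose the numbering such that the carboxylic acid carbon is C-1 by definition.
This places the double bond between C-3 and C-4; an iodo group at C-3.
The name is 3-iodonon-3-enoic acid.

3-iodonon-3-enoic acid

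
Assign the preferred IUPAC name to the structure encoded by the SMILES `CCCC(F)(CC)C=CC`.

4-ethyl-4-fluorohept-2-ene

The longest carbon chain that includes the multiple bond has 7 carbons, so the parent hydride is heptane.
A C=C double bond in the chain gives the infix -ene-.
Choose the numbering such that numbering from this end puts the double bond at C-2 rather than C-5.
This places the double bond between C-2 and C-3; an ethyl group at C-4; a fluoro group at C-4.
Substituent prefixes are cited in alphabetical order (multiplying prefixes like di-/tri- are ignored for ordering).
Assembling the pieces gives 4-ethyl-4-fluorohept-2-ene.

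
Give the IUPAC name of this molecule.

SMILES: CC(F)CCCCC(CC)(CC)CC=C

4,4-diethyl-9-fluorodec-1-ene

The longest carbon chain that includes the multiple bond has 10 carbons, so the parent hydride is decane.
The chain contains a C=C double bond, so the unsaturation ending is -ene.
Number the chain so that numbering from this end puts the double bond at C-1 rather than C-9.
This places the double bond between C-1 and C-2; two ethyl groups at C-4; a fluoro group at C-9.
Prefixes are listed alphabetically: ethyl, fluoro.
Putting it together: 4,4-diethyl-9-fluorodec-1-ene.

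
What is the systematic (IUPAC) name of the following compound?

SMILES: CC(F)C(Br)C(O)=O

2-bromo-3-fluorobutanoic acid

Counting along the main chain through the –COOH group gives 4 carbons: the parent is butane.
The principal characteristic group is a carboxylic acid (terminal –COOH), named with the suffix -oic acid.
Choose the numbering such that the carboxylic acid carbon is C-1 by definition.
That gives a bromo group at C-2; a fluoro group at C-3.
Prefixes are listed alphabetically: bromo, fluoro.
The name is 2-bromo-3-fluorobutanoic acid.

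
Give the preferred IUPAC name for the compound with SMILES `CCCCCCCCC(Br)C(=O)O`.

2-bromodecanoic acid

Counting along the main chain through the –COOH group gives 10 carbons: the parent is decane.
A carboxylic acid (terminal –COOH) is the principal characteristic group, giving the suffix -oic acid.
Choose the numbering such that the carboxylic acid carbon is C-1 by definition.
That gives a bromo group at C-2.
Putting it together: 2-bromodecanoic acid.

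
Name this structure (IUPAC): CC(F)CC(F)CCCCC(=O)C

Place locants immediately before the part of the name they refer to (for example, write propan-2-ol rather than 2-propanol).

7,9-difluorodecan-2-one

The longest chain bearing the carbonyl is 10 carbons long (decane).
A ketone (C=O on an internal carbon) is the principal characteristic group, giving the suffix -one.
Number the chain so that numbering from this end puts the carbonyl group at C-2 rather than C-9.
This places the carbonyl at C-2; fluoro groups at C-7 and C-9.
The name is 7,9-difluorodecan-2-one.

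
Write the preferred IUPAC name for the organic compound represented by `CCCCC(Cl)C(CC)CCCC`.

The longest carbon chain is 10 atoms: the parent is decane.
The numbering direction is chosen so that the locant sets are identical either way, so the alphabetically earlier chloro substituent takes the lower locant (5 rather than 6).
That gives a chloro group at C-5; an ethyl group at C-6.
The substituents are ordered alphabetically, ignoring any di-/tri- multipliers.
The name is 5-chloro-6-ethyldecane.

5-chloro-6-ethyldecane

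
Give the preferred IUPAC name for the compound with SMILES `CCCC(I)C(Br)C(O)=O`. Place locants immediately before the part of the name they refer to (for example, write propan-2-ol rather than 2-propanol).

2-bromo-3-iodohexanoic acid

Counting along the main chain through the –COOH group gives 6 carbons: the parent is hexane.
The highest-priority functional group is a carboxylic acid (terminal –COOH), so the name ends in -oic acid.
The numbering direction is chosen so that the carboxylic acid carbon is C-1 by definition.
This places a bromo group at C-2; an iodo group at C-3.
The substituents are ordered alphabetically, ignoring any di-/tri- multipliers.
The name is 2-bromo-3-iodohexanoic acid.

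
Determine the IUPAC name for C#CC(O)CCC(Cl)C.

6-chlorohept-1-yn-3-ol

Counting along the main chain through the –OH group and the multiple bond gives 7 carbons: the parent is heptane.
The highest-priority functional group is an alcohol (–OH), so the name ends in -ol.
A C≡C triple bond in the chain gives the infix -yne-.
Number the chain so that numbering from this end puts the hydroxyl group at C-3 rather than C-5.
That gives the hydroxyl at C-3; the triple bond between C-1 and C-2; a chloro group at C-6.
Putting it together: 6-chlorohept-1-yn-3-ol.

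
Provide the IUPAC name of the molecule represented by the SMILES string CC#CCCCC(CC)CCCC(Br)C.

The longest carbon chain that includes the multiple bond has 12 carbons, so the parent hydride is dodecane.
A C≡C triple bond in the chain gives the infix -yne-.
Number the chain so that numbering from this end puts the triple bond at C-2 rather than C-10.
That gives the triple bond between C-2 and C-3; a bromo group at C-11; an ethyl group at C-7.
Substituent prefixes are cited in alphabetical order (multiplying prefixes like di-/tri- are ignored for ordering).
The name is 11-bromo-7-ethyldodec-2-yne.

11-bromo-7-ethyldodec-2-yne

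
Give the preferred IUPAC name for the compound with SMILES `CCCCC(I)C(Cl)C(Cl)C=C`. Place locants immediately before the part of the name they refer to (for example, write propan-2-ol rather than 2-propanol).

3,4-dichloro-5-iodonon-1-ene

The longest carbon chain that includes the multiple bond has 9 carbons, so the parent hydride is nonane.
There is one C=C double bond, indicated by the ending -ene.
Choose the numbering such that numbering from this end puts the double bond at C-1 rather than C-8.
That gives the double bond between C-1 and C-2; chloro groups at C-3 and C-4; an iodo group at C-5.
Substituent prefixes are cited in alphabetical order (multiplying prefixes like di-/tri- are ignored for ordering).
Assembling the pieces gives 3,4-dichloro-5-iodonon-1-ene.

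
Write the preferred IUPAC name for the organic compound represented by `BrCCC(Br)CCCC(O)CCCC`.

9,11-dibromoundecan-5-ol

Counting along the main chain through the –OH group gives 11 carbons: the parent is undecane.
An alcohol (–OH) is the principal characteristic group, giving the suffix -ol.
The numbering direction is chosen so that numbering from this end puts the hydroxyl group at C-5 rather than C-7.
With this numbering: the hydroxyl at C-5; bromo groups at C-9 and C-11.
Assembling the pieces gives 9,11-dibromoundecan-5-ol.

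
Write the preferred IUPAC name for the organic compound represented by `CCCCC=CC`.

The longest chain bearing the multiple bond is 7 carbons long (heptane).
The chain contains a C=C double bond, so the unsaturation ending is -ene.
The numbering direction is chosen so that numbering from this end puts the double bond at C-2 rather than C-5.
With this numbering: the double bond between C-2 and C-3.
Assembling the pieces gives hept-2-ene.

hept-2-ene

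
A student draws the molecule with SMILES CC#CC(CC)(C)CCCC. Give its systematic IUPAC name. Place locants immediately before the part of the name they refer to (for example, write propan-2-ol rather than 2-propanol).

Counting along the main chain through the multiple bond gives 8 carbons: the parent is octane.
There is one C≡C triple bond, indicated by the ending -yne.
Choose the numbering such that numbering from this end puts the triple bond at C-2 rather than C-6.
That gives the triple bond between C-2 and C-3; an ethyl group at C-4; a methyl group at C-4.
The substituents are ordered alphabetically, ignoring any di-/tri- multipliers.
Putting it together: 4-ethyl-4-methyloct-2-yne.

4-ethyl-4-methyloct-2-yne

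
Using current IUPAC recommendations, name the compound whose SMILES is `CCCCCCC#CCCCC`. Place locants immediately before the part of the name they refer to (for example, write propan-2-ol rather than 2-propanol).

The longest chain bearing the multiple bond is 12 carbons long (dodecane).
The chain contains a C≡C triple bond, so the unsaturation ending is -yne.
Number the chain so that numbering from this end puts the triple bond at C-5 rather than C-7.
With this numbering: the triple bond between C-5 and C-6.
The name is dodec-5-yne.

dodec-5-yne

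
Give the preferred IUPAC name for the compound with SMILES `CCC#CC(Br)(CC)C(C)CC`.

The longest carbon chain that includes the multiple bond has 8 carbons, so the parent hydride is octane.
A C≡C triple bond in the chain gives the infix -yne-.
Choose the numbering such that numbering from this end puts the triple bond at C-3 rather than C-5.
With this numbering: the triple bond between C-3 and C-4; a bromo group at C-5; an ethyl group at C-5; a methyl group at C-6.
The substituents are ordered alphabetically, ignoring any di-/tri- multipliers.
Assembling the pieces gives 5-bromo-5-ethyl-6-methyloct-3-yne.

5-bromo-5-ethyl-6-methyloct-3-yne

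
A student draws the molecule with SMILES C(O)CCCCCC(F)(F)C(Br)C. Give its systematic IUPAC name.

Counting along the main chain through the –OH group gives 9 carbons: the parent is nonane.
An alcohol (–OH) is the principal characteristic group, giving the suffix -ol.
Number the chain so that numbering from this end puts the hydroxyl group at C-1 rather than C-9.
With this numbering: the hydroxyl at C-1; a bromo group at C-8; two fluoro groups at C-7.
The substituents are ordered alphabetically, ignoring any di-/tri- multipliers.
The name is 8-bromo-7,7-difluorononan-1-ol.

8-bromo-7,7-difluorononan-1-ol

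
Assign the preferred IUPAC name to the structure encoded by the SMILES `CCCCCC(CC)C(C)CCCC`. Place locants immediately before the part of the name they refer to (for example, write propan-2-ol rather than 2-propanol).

The longest continuous carbon chain has 11 atoms, so the parent hydride is undecane.
Choose the numbering such that the substituent locant set {5,6} is lower than {6,7} at the first point of difference.
This places an ethyl group at C-6; a methyl group at C-5.
Substituent prefixes are cited in alphabetical order (multiplying prefixes like di-/tri- are ignored for ordering).
Assembling the pieces gives 6-ethyl-5-methylundecane.

6-ethyl-5-methylundecane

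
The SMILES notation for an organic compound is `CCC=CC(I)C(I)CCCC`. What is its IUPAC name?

5,6-diiododec-3-ene

The longest chain bearing the multiple bond is 10 carbons long (decane).
The chain contains a C=C double bond, so the unsaturation ending is -ene.
The numbering direction is chosen so that numbering from this end puts the double bond at C-3 rather than C-7.
With this numbering: the double bond between C-3 and C-4; iodo groups at C-5 and C-6.
The name is 5,6-diiododec-3-ene.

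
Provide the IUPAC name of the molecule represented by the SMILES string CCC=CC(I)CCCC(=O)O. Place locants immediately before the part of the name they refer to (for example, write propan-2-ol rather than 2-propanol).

The longest carbon chain that includes the –COOH group and the multiple bond has 9 carbons, so the parent hydride is nonane.
A carboxylic acid (terminal –COOH) is the principal characteristic group, giving the suffix -oic acid.
A C=C double bond in the chain gives the infix -ene-.
The numbering direction is chosen so that the carboxylic acid carbon is C-1 by definition.
With this numbering: the double bond between C-6 and C-7; an iodo group at C-5.
The name is 5-iodonon-6-enoic acid.

5-iodonon-6-enoic acid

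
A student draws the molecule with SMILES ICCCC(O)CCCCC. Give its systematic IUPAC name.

1-iodononan-4-ol

The longest chain bearing the –OH group is 9 carbons long (nonane).
The principal characteristic group is an alcohol (–OH), named with the suffix -ol.
The numbering direction is chosen so that numbering from this end puts the hydroxyl group at C-4 rather than C-6.
With this numbering: the hydroxyl at C-4; an iodo group at C-1.
Putting it together: 1-iodononan-4-ol.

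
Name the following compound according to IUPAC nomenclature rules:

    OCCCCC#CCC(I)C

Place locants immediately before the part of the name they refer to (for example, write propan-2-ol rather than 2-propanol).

The longest chain bearing the –OH group and the multiple bond is 9 carbons long (nonane).
An alcohol (–OH) is the principal characteristic group, giving the suffix -ol.
A C≡C triple bond in the chain gives the infix -yne-.
Number the chain so that numbering from this end puts the hydroxyl group at C-1 rather than C-9.
That gives the hydroxyl at C-1; the triple bond between C-5 and C-6; an iodo group at C-8.
Putting it together: 8-iodonon-5-yn-1-ol.

8-iodonon-5-yn-1-ol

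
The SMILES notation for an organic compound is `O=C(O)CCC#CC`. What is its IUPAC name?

hex-4-ynoic acid

Counting along the main chain through the –COOH group and the multiple bond gives 6 carbons: the parent is hexane.
The highest-priority functional group is a carboxylic acid (terminal –COOH), so the name ends in -oic acid.
A C≡C triple bond in the chain gives the infix -yne-.
The numbering direction is chosen so that the carboxylic acid carbon is C-1 by definition.
With this numbering: the triple bond between C-4 and C-5.
The name is hex-4-ynoic acid.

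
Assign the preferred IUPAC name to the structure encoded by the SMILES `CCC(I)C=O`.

2-iodobutanal

Counting along the main chain through the –CHO group gives 4 carbons: the parent is butane.
The highest-priority functional group is an aldehyde (terminal –CHO), so the name ends in -al.
Number the chain so that the aldehyde carbon is C-1 by definition.
This places an iodo group at C-2.
Putting it together: 2-iodobutanal.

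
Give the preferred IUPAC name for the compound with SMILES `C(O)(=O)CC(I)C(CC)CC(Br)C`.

6-bromo-4-ethyl-3-iodoheptanoic acid

Counting along the main chain through the –COOH group gives 7 carbons: the parent is heptane.
A carboxylic acid (terminal –COOH) is the principal characteristic group, giving the suffix -oic acid.
Choose the numbering such that the carboxylic acid carbon is C-1 by definition.
That gives a bromo group at C-6; an ethyl group at C-4; an iodo group at C-3.
The substituents are ordered alphabetically, ignoring any di-/tri- multipliers.
Assembling the pieces gives 6-bromo-4-ethyl-3-iodoheptanoic acid.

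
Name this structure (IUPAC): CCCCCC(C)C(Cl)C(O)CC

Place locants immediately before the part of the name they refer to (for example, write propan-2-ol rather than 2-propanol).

The longest chain bearing the –OH group is 10 carbons long (decane).
The highest-priority functional group is an alcohol (–OH), so the name ends in -ol.
The numbering direction is chosen so that numbering from this end puts the hydroxyl group at C-3 rather than C-8.
With this numbering: the hydroxyl at C-3; a chloro group at C-4; a methyl group at C-5.
The substituents are ordered alphabetically, ignoring any di-/tri- multipliers.
Putting it together: 4-chloro-5-methyldecan-3-ol.

4-chloro-5-methyldecan-3-ol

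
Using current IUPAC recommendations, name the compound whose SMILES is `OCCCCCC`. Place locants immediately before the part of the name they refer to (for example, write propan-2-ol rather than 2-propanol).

The longest carbon chain that includes the –OH group has 6 carbons, so the parent hydride is hexane.
The principal characteristic group is an alcohol (–OH), named with the suffix -ol.
The numbering direction is chosen so that numbering from this end puts the hydroxyl group at C-1 rather than C-6.
With this numbering: the hydroxyl at C-1.
Assembling the pieces gives hexan-1-ol.

hexan-1-ol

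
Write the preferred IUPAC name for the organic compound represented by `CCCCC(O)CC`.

The longest chain bearing the –OH group is 7 carbons long (heptane).
The highest-priority functional group is an alcohol (–OH), so the name ends in -ol.
Number the chain so that numbering from this end puts the hydroxyl group at C-3 rather than C-5.
This places the hydroxyl at C-3.
Assembling the pieces gives heptan-3-ol.

heptan-3-ol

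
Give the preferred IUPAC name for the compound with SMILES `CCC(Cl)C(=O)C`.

3-chloropentan-2-one

Counting along the main chain through the carbonyl gives 5 carbons: the parent is pentane.
A ketone (C=O on an internal carbon) is the principal characteristic group, giving the suffix -one.
Number the chain so that numbering from this end puts the carbonyl group at C-2 rather than C-4.
This places the carbonyl at C-2; a chloro group at C-3.
The name is 3-chloropentan-2-one.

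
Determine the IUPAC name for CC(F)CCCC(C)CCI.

7-fluoro-1-iodo-3-methyloctane

The longest continuous carbon chain has 8 atoms, so the parent hydride is octane.
Number the chain so that the substituent locant set {1,3,7} is lower than {2,6,8} at the first point of difference.
That gives a fluoro group at C-7; an iodo group at C-1; a methyl group at C-3.
The substituents are ordered alphabetically, ignoring any di-/tri- multipliers.
The name is 7-fluoro-1-iodo-3-methyloctane.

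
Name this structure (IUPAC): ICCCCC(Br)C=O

The longest carbon chain that includes the –CHO group has 6 carbons, so the parent hydride is hexane.
The highest-priority functional group is an aldehyde (terminal –CHO), so the name ends in -al.
The numbering direction is chosen so that the aldehyde carbon is C-1 by definition.
With this numbering: a bromo group at C-2; an iodo group at C-6.
Substituent prefixes are cited in alphabetical order (multiplying prefixes like di-/tri- are ignored for ordering).
The name is 2-bromo-6-iodohexanal.

2-bromo-6-iodohexanal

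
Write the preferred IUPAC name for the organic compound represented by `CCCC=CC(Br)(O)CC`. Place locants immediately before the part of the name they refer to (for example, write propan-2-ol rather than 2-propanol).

3-bromooct-4-en-3-ol

Counting along the main chain through the –OH group and the multiple bond gives 8 carbons: the parent is octane.
The principal characteristic group is an alcohol (–OH), named with the suffix -ol.
There is one C=C double bond, indicated by the ending -ene.
The numbering direction is chosen so that numbering from this end puts the hydroxyl group at C-3 rather than C-6.
With this numbering: the hydroxyl at C-3; the double bond between C-4 and C-5; a bromo group at C-3.
The name is 3-bromooct-4-en-3-ol.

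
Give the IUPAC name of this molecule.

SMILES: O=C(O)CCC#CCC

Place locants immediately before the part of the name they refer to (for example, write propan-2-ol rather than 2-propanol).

hept-4-ynoic acid

Counting along the main chain through the –COOH group and the multiple bond gives 7 carbons: the parent is heptane.
The highest-priority functional group is a carboxylic acid (terminal –COOH), so the name ends in -oic acid.
A C≡C triple bond in the chain gives the infix -yne-.
The numbering direction is chosen so that the carboxylic acid carbon is C-1 by definition.
With this numbering: the triple bond between C-4 and C-5.
Putting it together: hept-4-ynoic acid.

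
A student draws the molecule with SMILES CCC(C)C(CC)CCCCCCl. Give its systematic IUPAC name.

1-chloro-6-ethyl-7-methylnonane

The longest carbon chain is 9 atoms: the parent is nonane.
Choose the numbering such that the substituent locant set {1,6,7} is lower than {3,4,9} at the first point of difference.
This places a chloro group at C-1; an ethyl group at C-6; a methyl group at C-7.
The substituents are ordered alphabetically, ignoring any di-/tri- multipliers.
The name is 1-chloro-6-ethyl-7-methylnonane.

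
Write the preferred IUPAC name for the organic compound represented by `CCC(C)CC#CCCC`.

The longest carbon chain that includes the multiple bond has 9 carbons, so the parent hydride is nonane.
There is one C≡C triple bond, indicated by the ending -yne.
Choose the numbering such that numbering from this end puts the triple bond at C-4 rather than C-5.
With this numbering: the triple bond between C-4 and C-5; a methyl group at C-7.
Assembling the pieces gives 7-methylnon-4-yne.

7-methylnon-4-yne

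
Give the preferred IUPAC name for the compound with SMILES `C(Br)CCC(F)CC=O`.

Counting along the main chain through the –CHO group gives 6 carbons: the parent is hexane.
An aldehyde (terminal –CHO) is the principal characteristic group, giving the suffix -al.
The numbering direction is chosen so that the aldehyde carbon is C-1 by definition.
This places a bromo group at C-6; a fluoro group at C-3.
Substituent prefixes are cited in alphabetical order (multiplying prefixes like di-/tri- are ignored for ordering).
Putting it together: 6-bromo-3-fluorohexanal.

6-bromo-3-fluorohexanal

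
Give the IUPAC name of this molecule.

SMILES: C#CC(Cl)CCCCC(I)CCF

The longest carbon chain that includes the multiple bond has 10 carbons, so the parent hydride is decane.
The chain contains a C≡C triple bond, so the unsaturation ending is -yne.
Choose the numbering such that numbering from this end puts the triple bond at C-1 rather than C-9.
That gives the triple bond between C-1 and C-2; a chloro group at C-3; a fluoro group at C-10; an iodo group at C-8.
The substituents are ordered alphabetically, ignoring any di-/tri- multipliers.
The name is 3-chloro-10-fluoro-8-iododec-1-yne.

3-chloro-10-fluoro-8-iododec-1-yne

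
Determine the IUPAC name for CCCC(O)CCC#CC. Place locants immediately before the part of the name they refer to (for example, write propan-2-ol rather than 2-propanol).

The longest chain bearing the –OH group and the multiple bond is 9 carbons long (nonane).
An alcohol (–OH) is the principal characteristic group, giving the suffix -ol.
A C≡C triple bond in the chain gives the infix -yne-.
The numbering direction is chosen so that numbering from this end puts the hydroxyl group at C-4 rather than C-6.
That gives the hydroxyl at C-4; the triple bond between C-7 and C-8.
Assembling the pieces gives non-7-yn-4-ol.

non-7-yn-4-ol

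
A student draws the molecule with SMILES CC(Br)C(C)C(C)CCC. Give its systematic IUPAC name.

The longest continuous carbon chain has 7 atoms, so the parent hydride is heptane.
Number the chain so that the substituent locant set {2,3,4} is lower than {4,5,6} at the first point of difference.
With this numbering: a bromo group at C-2; methyl groups at C-3 and C-4.
Substituent prefixes are cited in alphabetical order (multiplying prefixes like di-/tri- are ignored for ordering).
Assembling the pieces gives 2-bromo-3,4-dimethylheptane.

2-bromo-3,4-dimethylheptane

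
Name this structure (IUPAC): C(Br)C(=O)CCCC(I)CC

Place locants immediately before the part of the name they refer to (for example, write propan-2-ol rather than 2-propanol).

1-bromo-6-iodooctan-2-one

The longest carbon chain that includes the carbonyl has 8 carbons, so the parent hydride is octane.
The principal characteristic group is a ketone (C=O on an internal carbon), named with the suffix -one.
Number the chain so that numbering from this end puts the carbonyl group at C-2 rather than C-7.
That gives the carbonyl at C-2; a bromo group at C-1; an iodo group at C-6.
Substituent prefixes are cited in alphabetical order (multiplying prefixes like di-/tri- are ignored for ordering).
Assembling the pieces gives 1-bromo-6-iodooctan-2-one.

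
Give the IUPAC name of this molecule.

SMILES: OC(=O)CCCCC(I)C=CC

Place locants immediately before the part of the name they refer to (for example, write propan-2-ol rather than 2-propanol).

6-iodonon-7-enoic acid

The longest carbon chain that includes the –COOH group and the multiple bond has 9 carbons, so the parent hydride is nonane.
The highest-priority functional group is a carboxylic acid (terminal –COOH), so the name ends in -oic acid.
A C=C double bond in the chain gives the infix -ene-.
Number the chain so that the carboxylic acid carbon is C-1 by definition.
That gives the double bond between C-7 and C-8; an iodo group at C-6.
Putting it together: 6-iodonon-7-enoic acid.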